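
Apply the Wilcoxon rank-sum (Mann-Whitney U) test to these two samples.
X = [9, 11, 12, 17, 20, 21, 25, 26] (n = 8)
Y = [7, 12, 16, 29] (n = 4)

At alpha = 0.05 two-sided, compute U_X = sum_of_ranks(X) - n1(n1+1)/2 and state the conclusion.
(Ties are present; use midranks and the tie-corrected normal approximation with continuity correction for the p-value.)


Step 1: Combine and sort all 12 observations; assign midranks.
sorted (value, group): (7,Y), (9,X), (11,X), (12,X), (12,Y), (16,Y), (17,X), (20,X), (21,X), (25,X), (26,X), (29,Y)
ranks: 7->1, 9->2, 11->3, 12->4.5, 12->4.5, 16->6, 17->7, 20->8, 21->9, 25->10, 26->11, 29->12
Step 2: Rank sum for X: R1 = 2 + 3 + 4.5 + 7 + 8 + 9 + 10 + 11 = 54.5.
Step 3: U_X = R1 - n1(n1+1)/2 = 54.5 - 8*9/2 = 54.5 - 36 = 18.5.
       U_Y = n1*n2 - U_X = 32 - 18.5 = 13.5.
Step 4: Ties are present, so use the tie-corrected normal approximation (with continuity correction) for the p-value.
Step 5: p-value = 0.733647; compare to alpha = 0.05. fail to reject H0.

U_X = 18.5, p = 0.733647, fail to reject H0 at alpha = 0.05.


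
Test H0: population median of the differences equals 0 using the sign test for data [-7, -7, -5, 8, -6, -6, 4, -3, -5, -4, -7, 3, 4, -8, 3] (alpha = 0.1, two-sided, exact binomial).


Step 1: Discard zero differences. Original n = 15; n_eff = number of nonzero differences = 15.
Nonzero differences (with sign): -7, -7, -5, +8, -6, -6, +4, -3, -5, -4, -7, +3, +4, -8, +3
Step 2: Count signs: positive = 5, negative = 10.
Step 3: Under H0: P(positive) = 0.5, so the number of positives S ~ Bin(15, 0.5).
Step 4: Two-sided exact p-value = sum of Bin(15,0.5) probabilities at or below the observed probability = 0.301758.
Step 5: alpha = 0.1. fail to reject H0.

n_eff = 15, pos = 5, neg = 10, p = 0.301758, fail to reject H0.


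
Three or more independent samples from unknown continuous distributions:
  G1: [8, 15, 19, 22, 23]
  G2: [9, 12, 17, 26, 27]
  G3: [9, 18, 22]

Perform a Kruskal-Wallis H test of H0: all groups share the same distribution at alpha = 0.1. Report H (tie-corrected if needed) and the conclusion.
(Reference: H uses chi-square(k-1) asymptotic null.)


Step 1: Combine all N = 13 observations and assign midranks.
sorted (value, group, rank): (8,G1,1), (9,G2,2.5), (9,G3,2.5), (12,G2,4), (15,G1,5), (17,G2,6), (18,G3,7), (19,G1,8), (22,G1,9.5), (22,G3,9.5), (23,G1,11), (26,G2,12), (27,G2,13)
Step 2: Sum ranks within each group.
R_1 = 34.5 (n_1 = 5)
R_2 = 37.5 (n_2 = 5)
R_3 = 19 (n_3 = 3)
Step 3: H = 12/(N(N+1)) * sum(R_i^2/n_i) - 3(N+1)
     = 12/(13*14) * (34.5^2/5 + 37.5^2/5 + 19^2/3) - 3*14
     = 0.065934 * 639.633 - 42
     = 0.173626.
Step 4: Ties present; correction factor C = 1 - 12/(13^3 - 13) = 0.994505. Corrected H = 0.173626 / 0.994505 = 0.174586.
Step 5: Under H0, H ~ chi^2(2); p-value = 0.916409.
Step 6: alpha = 0.1. fail to reject H0.

H = 0.1746, df = 2, p = 0.916409, fail to reject H0.


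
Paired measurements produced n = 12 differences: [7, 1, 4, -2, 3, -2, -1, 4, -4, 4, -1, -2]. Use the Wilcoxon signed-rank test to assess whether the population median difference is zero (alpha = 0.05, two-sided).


Step 1: Drop any zero differences (none here) and take |d_i|.
|d| = [7, 1, 4, 2, 3, 2, 1, 4, 4, 4, 1, 2]
Step 2: Midrank |d_i| (ties get averaged ranks).
ranks: |7|->12, |1|->2, |4|->9.5, |2|->5, |3|->7, |2|->5, |1|->2, |4|->9.5, |4|->9.5, |4|->9.5, |1|->2, |2|->5
Step 3: Attach original signs; sum ranks with positive sign and with negative sign.
W+ = 12 + 2 + 9.5 + 7 + 9.5 + 9.5 = 49.5
W- = 5 + 5 + 2 + 9.5 + 2 + 5 = 28.5
(Check: W+ + W- = 78 should equal n(n+1)/2 = 78.)
Step 4: Test statistic W = min(W+, W-) = 28.5.
Step 5: Ties in |d|, so use the tie-corrected normal approximation.
        E[W] = n(n+1)/4 = 12*13/4 = 39.
        Tie groups: |d|=1 (t=3), |d|=2 (t=3), |d|=4 (t=4); sum(t^3 - t) = 108.
        Var[W] = n(n+1)(2n+1)/24 - sum(t^3-t)/48 = 3900/24 - 108/48 = 160.25.
        z = (W - E[W]) / sqrt(Var[W]) = (28.5 - 39) / 12.6590 = -0.8295.
        Two-sided p = 2*Phi(z) = 0.406850.
Step 6: alpha = 0.05. fail to reject H0.

W+ = 49.5, W- = 28.5, W = min = 28.5, p = 0.406850, fail to reject H0.


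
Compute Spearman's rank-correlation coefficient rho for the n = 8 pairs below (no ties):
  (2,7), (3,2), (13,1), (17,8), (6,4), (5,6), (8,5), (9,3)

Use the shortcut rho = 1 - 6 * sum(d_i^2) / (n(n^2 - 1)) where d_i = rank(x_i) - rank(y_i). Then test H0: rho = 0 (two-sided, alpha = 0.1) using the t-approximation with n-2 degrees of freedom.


Step 1: Rank x and y separately (midranks; no ties here).
rank(x): 2->1, 3->2, 13->7, 17->8, 6->4, 5->3, 8->5, 9->6
rank(y): 7->7, 2->2, 1->1, 8->8, 4->4, 6->6, 5->5, 3->3
Step 2: d_i = R_x(i) - R_y(i); compute d_i^2.
  (1-7)^2=36, (2-2)^2=0, (7-1)^2=36, (8-8)^2=0, (4-4)^2=0, (3-6)^2=9, (5-5)^2=0, (6-3)^2=9
sum(d^2) = 90.
Step 3: rho = 1 - 6*90 / (8*(8^2 - 1)) = 1 - 540/504 = -0.071429.
Step 4: Under H0, t = rho * sqrt((n-2)/(1-rho^2)) = -0.1754 ~ t(6).
Step 5: Two-sided p-value from the t-distribution with 6 df = 0.866526.
Step 6: alpha = 0.1. fail to reject H0.

rho = -0.0714, p = 0.866526, fail to reject H0 at alpha = 0.1.


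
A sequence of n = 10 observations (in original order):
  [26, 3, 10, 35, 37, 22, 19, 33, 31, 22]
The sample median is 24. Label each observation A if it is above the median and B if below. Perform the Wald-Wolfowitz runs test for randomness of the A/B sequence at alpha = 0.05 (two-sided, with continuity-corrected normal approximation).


Step 1: Compute median = 24; label A = above, B = below.
Labels in order: ABBAABBAAB  (n_A = 5, n_B = 5)
Step 2: Count runs R = 6.
Step 3: Under H0 (random ordering), E[R] = 2*n_A*n_B/(n_A+n_B) + 1 = 2*5*5/10 + 1 = 6.0000.
        Var[R] = 2*n_A*n_B*(2*n_A*n_B - n_A - n_B) / ((n_A+n_B)^2 * (n_A+n_B-1)) = 2000/900 = 2.2222.
        SD[R] = 1.4907.
Step 4: R = E[R], so z = 0 with no continuity correction.
Step 5: Two-sided p-value via normal approximation = 2*(1 - Phi(|z|)) = 1.000000.
Step 6: alpha = 0.05. fail to reject H0.

R = 6, z = 0.0000, p = 1.000000, fail to reject H0.


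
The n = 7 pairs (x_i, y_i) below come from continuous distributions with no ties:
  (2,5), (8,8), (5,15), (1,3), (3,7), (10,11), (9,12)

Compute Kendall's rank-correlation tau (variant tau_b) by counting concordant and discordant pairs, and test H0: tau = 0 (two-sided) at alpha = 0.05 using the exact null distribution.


Step 1: Enumerate the 21 unordered pairs (i,j) with i<j and classify each by sign(x_j-x_i) * sign(y_j-y_i).
  (1,2):dx=+6,dy=+3->C; (1,3):dx=+3,dy=+10->C; (1,4):dx=-1,dy=-2->C; (1,5):dx=+1,dy=+2->C
  (1,6):dx=+8,dy=+6->C; (1,7):dx=+7,dy=+7->C; (2,3):dx=-3,dy=+7->D; (2,4):dx=-7,dy=-5->C
  (2,5):dx=-5,dy=-1->C; (2,6):dx=+2,dy=+3->C; (2,7):dx=+1,dy=+4->C; (3,4):dx=-4,dy=-12->C
  (3,5):dx=-2,dy=-8->C; (3,6):dx=+5,dy=-4->D; (3,7):dx=+4,dy=-3->D; (4,5):dx=+2,dy=+4->C
  (4,6):dx=+9,dy=+8->C; (4,7):dx=+8,dy=+9->C; (5,6):dx=+7,dy=+4->C; (5,7):dx=+6,dy=+5->C
  (6,7):dx=-1,dy=+1->D
Step 2: C = 17, D = 4, total pairs = 21.
Step 3: tau = (C - D)/(n(n-1)/2) = (17 - 4)/21 = 0.619048.
Step 4: Exact two-sided p-value (enumerate n! = 5040 permutations of y under H0): p = 0.069048.
Step 5: alpha = 0.05. fail to reject H0.

tau_b = 0.6190 (C=17, D=4), p = 0.069048, fail to reject H0.


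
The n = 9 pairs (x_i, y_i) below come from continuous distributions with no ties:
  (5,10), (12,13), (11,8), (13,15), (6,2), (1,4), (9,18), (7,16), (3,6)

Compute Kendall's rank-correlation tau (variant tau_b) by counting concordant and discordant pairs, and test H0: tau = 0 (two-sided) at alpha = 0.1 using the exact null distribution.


Step 1: Enumerate the 36 unordered pairs (i,j) with i<j and classify each by sign(x_j-x_i) * sign(y_j-y_i).
  (1,2):dx=+7,dy=+3->C; (1,3):dx=+6,dy=-2->D; (1,4):dx=+8,dy=+5->C; (1,5):dx=+1,dy=-8->D
  (1,6):dx=-4,dy=-6->C; (1,7):dx=+4,dy=+8->C; (1,8):dx=+2,dy=+6->C; (1,9):dx=-2,dy=-4->C
  (2,3):dx=-1,dy=-5->C; (2,4):dx=+1,dy=+2->C; (2,5):dx=-6,dy=-11->C; (2,6):dx=-11,dy=-9->C
  (2,7):dx=-3,dy=+5->D; (2,8):dx=-5,dy=+3->D; (2,9):dx=-9,dy=-7->C; (3,4):dx=+2,dy=+7->C
  (3,5):dx=-5,dy=-6->C; (3,6):dx=-10,dy=-4->C; (3,7):dx=-2,dy=+10->D; (3,8):dx=-4,dy=+8->D
  (3,9):dx=-8,dy=-2->C; (4,5):dx=-7,dy=-13->C; (4,6):dx=-12,dy=-11->C; (4,7):dx=-4,dy=+3->D
  (4,8):dx=-6,dy=+1->D; (4,9):dx=-10,dy=-9->C; (5,6):dx=-5,dy=+2->D; (5,7):dx=+3,dy=+16->C
  (5,8):dx=+1,dy=+14->C; (5,9):dx=-3,dy=+4->D; (6,7):dx=+8,dy=+14->C; (6,8):dx=+6,dy=+12->C
  (6,9):dx=+2,dy=+2->C; (7,8):dx=-2,dy=-2->C; (7,9):dx=-6,dy=-12->C; (8,9):dx=-4,dy=-10->C
Step 2: C = 26, D = 10, total pairs = 36.
Step 3: tau = (C - D)/(n(n-1)/2) = (26 - 10)/36 = 0.444444.
Step 4: Exact two-sided p-value (enumerate n! = 362880 permutations of y under H0): p = 0.119439.
Step 5: alpha = 0.1. fail to reject H0.

tau_b = 0.4444 (C=26, D=10), p = 0.119439, fail to reject H0.


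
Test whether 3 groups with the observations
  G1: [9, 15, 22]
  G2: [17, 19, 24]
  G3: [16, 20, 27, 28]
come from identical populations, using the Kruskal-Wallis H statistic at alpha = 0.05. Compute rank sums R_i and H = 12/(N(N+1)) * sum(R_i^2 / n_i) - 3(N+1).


Step 1: Combine all N = 10 observations and assign midranks.
sorted (value, group, rank): (9,G1,1), (15,G1,2), (16,G3,3), (17,G2,4), (19,G2,5), (20,G3,6), (22,G1,7), (24,G2,8), (27,G3,9), (28,G3,10)
Step 2: Sum ranks within each group.
R_1 = 10 (n_1 = 3)
R_2 = 17 (n_2 = 3)
R_3 = 28 (n_3 = 4)
Step 3: H = 12/(N(N+1)) * sum(R_i^2/n_i) - 3(N+1)
     = 12/(10*11) * (10^2/3 + 17^2/3 + 28^2/4) - 3*11
     = 0.109091 * 325.667 - 33
     = 2.527273.
Step 4: No ties, so H is used without correction.
Step 5: Under H0, H ~ chi^2(2); p-value = 0.282624.
Step 6: alpha = 0.05. fail to reject H0.

H = 2.5273, df = 2, p = 0.282624, fail to reject H0.


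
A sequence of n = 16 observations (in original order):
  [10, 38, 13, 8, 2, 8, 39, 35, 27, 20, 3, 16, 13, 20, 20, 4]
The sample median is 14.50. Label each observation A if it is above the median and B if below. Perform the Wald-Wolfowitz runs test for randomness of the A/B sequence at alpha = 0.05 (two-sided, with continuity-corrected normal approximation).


Step 1: Compute median = 14.50; label A = above, B = below.
Labels in order: BABBBBAAAABABAAB  (n_A = 8, n_B = 8)
Step 2: Count runs R = 9.
Step 3: Under H0 (random ordering), E[R] = 2*n_A*n_B/(n_A+n_B) + 1 = 2*8*8/16 + 1 = 9.0000.
        Var[R] = 2*n_A*n_B*(2*n_A*n_B - n_A - n_B) / ((n_A+n_B)^2 * (n_A+n_B-1)) = 14336/3840 = 3.7333.
        SD[R] = 1.9322.
Step 4: R = E[R], so z = 0 with no continuity correction.
Step 5: Two-sided p-value via normal approximation = 2*(1 - Phi(|z|)) = 1.000000.
Step 6: alpha = 0.05. fail to reject H0.

R = 9, z = 0.0000, p = 1.000000, fail to reject H0.


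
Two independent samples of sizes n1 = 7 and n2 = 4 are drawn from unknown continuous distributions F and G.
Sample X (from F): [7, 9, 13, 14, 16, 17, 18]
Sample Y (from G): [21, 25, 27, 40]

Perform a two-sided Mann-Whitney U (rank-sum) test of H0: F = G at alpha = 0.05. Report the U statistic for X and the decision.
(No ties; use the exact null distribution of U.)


Step 1: Combine and sort all 11 observations; assign midranks.
sorted (value, group): (7,X), (9,X), (13,X), (14,X), (16,X), (17,X), (18,X), (21,Y), (25,Y), (27,Y), (40,Y)
ranks: 7->1, 9->2, 13->3, 14->4, 16->5, 17->6, 18->7, 21->8, 25->9, 27->10, 40->11
Step 2: Rank sum for X: R1 = 1 + 2 + 3 + 4 + 5 + 6 + 7 = 28.
Step 3: U_X = R1 - n1(n1+1)/2 = 28 - 7*8/2 = 28 - 28 = 0.
       U_Y = n1*n2 - U_X = 28 - 0 = 28.
Step 4: No ties, so the exact null distribution of U (based on enumerating the C(11,7) = 330 equally likely rank assignments) gives the two-sided p-value.
Step 5: p-value = 0.006061; compare to alpha = 0.05. reject H0.

U_X = 0, p = 0.006061, reject H0 at alpha = 0.05.


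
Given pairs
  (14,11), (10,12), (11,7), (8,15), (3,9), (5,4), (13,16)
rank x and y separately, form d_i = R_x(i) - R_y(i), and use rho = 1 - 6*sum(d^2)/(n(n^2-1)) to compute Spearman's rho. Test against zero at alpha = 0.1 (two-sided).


Step 1: Rank x and y separately (midranks; no ties here).
rank(x): 14->7, 10->4, 11->5, 8->3, 3->1, 5->2, 13->6
rank(y): 11->4, 12->5, 7->2, 15->6, 9->3, 4->1, 16->7
Step 2: d_i = R_x(i) - R_y(i); compute d_i^2.
  (7-4)^2=9, (4-5)^2=1, (5-2)^2=9, (3-6)^2=9, (1-3)^2=4, (2-1)^2=1, (6-7)^2=1
sum(d^2) = 34.
Step 3: rho = 1 - 6*34 / (7*(7^2 - 1)) = 1 - 204/336 = 0.392857.
Step 4: Under H0, t = rho * sqrt((n-2)/(1-rho^2)) = 0.9553 ~ t(5).
Step 5: Two-sided p-value from the t-distribution with 5 df = 0.383317.
Step 6: alpha = 0.1. fail to reject H0.

rho = 0.3929, p = 0.383317, fail to reject H0 at alpha = 0.1.


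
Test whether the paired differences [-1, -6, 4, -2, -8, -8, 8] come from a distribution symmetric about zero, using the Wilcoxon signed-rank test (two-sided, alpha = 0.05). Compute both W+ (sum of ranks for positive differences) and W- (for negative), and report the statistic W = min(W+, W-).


Step 1: Drop any zero differences (none here) and take |d_i|.
|d| = [1, 6, 4, 2, 8, 8, 8]
Step 2: Midrank |d_i| (ties get averaged ranks).
ranks: |1|->1, |6|->4, |4|->3, |2|->2, |8|->6, |8|->6, |8|->6
Step 3: Attach original signs; sum ranks with positive sign and with negative sign.
W+ = 3 + 6 = 9
W- = 1 + 4 + 2 + 6 + 6 = 19
(Check: W+ + W- = 28 should equal n(n+1)/2 = 28.)
Step 4: Test statistic W = min(W+, W-) = 9.
Step 5: Ties in |d|, so use the tie-corrected normal approximation.
        E[W] = n(n+1)/4 = 7*8/4 = 14.
        Tie groups: |d|=8 (t=3); sum(t^3 - t) = 24.
        Var[W] = n(n+1)(2n+1)/24 - sum(t^3-t)/48 = 840/24 - 24/48 = 34.5.
        z = (W - E[W]) / sqrt(Var[W]) = (9 - 14) / 5.8737 = -0.8513.
        Two-sided p = 2*Phi(z) = 0.394627.
Step 6: alpha = 0.05. fail to reject H0.

W+ = 9, W- = 19, W = min = 9, p = 0.394627, fail to reject H0.


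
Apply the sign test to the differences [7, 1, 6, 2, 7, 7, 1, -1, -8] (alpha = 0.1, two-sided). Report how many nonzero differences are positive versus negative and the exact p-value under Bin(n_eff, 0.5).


Step 1: Discard zero differences. Original n = 9; n_eff = number of nonzero differences = 9.
Nonzero differences (with sign): +7, +1, +6, +2, +7, +7, +1, -1, -8
Step 2: Count signs: positive = 7, negative = 2.
Step 3: Under H0: P(positive) = 0.5, so the number of positives S ~ Bin(9, 0.5).
Step 4: Two-sided exact p-value = sum of Bin(9,0.5) probabilities at or below the observed probability = 0.179688.
Step 5: alpha = 0.1. fail to reject H0.

n_eff = 9, pos = 7, neg = 2, p = 0.179688, fail to reject H0.


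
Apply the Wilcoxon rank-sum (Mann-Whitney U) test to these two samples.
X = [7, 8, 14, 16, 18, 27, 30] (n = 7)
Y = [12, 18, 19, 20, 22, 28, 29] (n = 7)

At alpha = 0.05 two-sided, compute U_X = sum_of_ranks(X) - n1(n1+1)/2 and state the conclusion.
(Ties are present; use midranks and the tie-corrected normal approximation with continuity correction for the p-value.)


Step 1: Combine and sort all 14 observations; assign midranks.
sorted (value, group): (7,X), (8,X), (12,Y), (14,X), (16,X), (18,X), (18,Y), (19,Y), (20,Y), (22,Y), (27,X), (28,Y), (29,Y), (30,X)
ranks: 7->1, 8->2, 12->3, 14->4, 16->5, 18->6.5, 18->6.5, 19->8, 20->9, 22->10, 27->11, 28->12, 29->13, 30->14
Step 2: Rank sum for X: R1 = 1 + 2 + 4 + 5 + 6.5 + 11 + 14 = 43.5.
Step 3: U_X = R1 - n1(n1+1)/2 = 43.5 - 7*8/2 = 43.5 - 28 = 15.5.
       U_Y = n1*n2 - U_X = 49 - 15.5 = 33.5.
Step 4: Ties are present, so use the tie-corrected normal approximation (with continuity correction) for the p-value.
Step 5: p-value = 0.276911; compare to alpha = 0.05. fail to reject H0.

U_X = 15.5, p = 0.276911, fail to reject H0 at alpha = 0.05.


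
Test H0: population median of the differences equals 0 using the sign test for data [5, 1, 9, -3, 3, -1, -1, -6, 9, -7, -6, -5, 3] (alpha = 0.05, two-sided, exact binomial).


Step 1: Discard zero differences. Original n = 13; n_eff = number of nonzero differences = 13.
Nonzero differences (with sign): +5, +1, +9, -3, +3, -1, -1, -6, +9, -7, -6, -5, +3
Step 2: Count signs: positive = 6, negative = 7.
Step 3: Under H0: P(positive) = 0.5, so the number of positives S ~ Bin(13, 0.5).
Step 4: Two-sided exact p-value = sum of Bin(13,0.5) probabilities at or below the observed probability = 1.000000.
Step 5: alpha = 0.05. fail to reject H0.

n_eff = 13, pos = 6, neg = 7, p = 1.000000, fail to reject H0.


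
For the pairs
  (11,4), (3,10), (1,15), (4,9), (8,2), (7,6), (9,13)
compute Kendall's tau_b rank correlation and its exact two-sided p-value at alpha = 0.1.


Step 1: Enumerate the 21 unordered pairs (i,j) with i<j and classify each by sign(x_j-x_i) * sign(y_j-y_i).
  (1,2):dx=-8,dy=+6->D; (1,3):dx=-10,dy=+11->D; (1,4):dx=-7,dy=+5->D; (1,5):dx=-3,dy=-2->C
  (1,6):dx=-4,dy=+2->D; (1,7):dx=-2,dy=+9->D; (2,3):dx=-2,dy=+5->D; (2,4):dx=+1,dy=-1->D
  (2,5):dx=+5,dy=-8->D; (2,6):dx=+4,dy=-4->D; (2,7):dx=+6,dy=+3->C; (3,4):dx=+3,dy=-6->D
  (3,5):dx=+7,dy=-13->D; (3,6):dx=+6,dy=-9->D; (3,7):dx=+8,dy=-2->D; (4,5):dx=+4,dy=-7->D
  (4,6):dx=+3,dy=-3->D; (4,7):dx=+5,dy=+4->C; (5,6):dx=-1,dy=+4->D; (5,7):dx=+1,dy=+11->C
  (6,7):dx=+2,dy=+7->C
Step 2: C = 5, D = 16, total pairs = 21.
Step 3: tau = (C - D)/(n(n-1)/2) = (5 - 16)/21 = -0.523810.
Step 4: Exact two-sided p-value (enumerate n! = 5040 permutations of y under H0): p = 0.136111.
Step 5: alpha = 0.1. fail to reject H0.

tau_b = -0.5238 (C=5, D=16), p = 0.136111, fail to reject H0.


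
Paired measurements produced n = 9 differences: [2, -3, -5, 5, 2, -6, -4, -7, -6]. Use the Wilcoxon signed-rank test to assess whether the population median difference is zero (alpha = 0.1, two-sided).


Step 1: Drop any zero differences (none here) and take |d_i|.
|d| = [2, 3, 5, 5, 2, 6, 4, 7, 6]
Step 2: Midrank |d_i| (ties get averaged ranks).
ranks: |2|->1.5, |3|->3, |5|->5.5, |5|->5.5, |2|->1.5, |6|->7.5, |4|->4, |7|->9, |6|->7.5
Step 3: Attach original signs; sum ranks with positive sign and with negative sign.
W+ = 1.5 + 5.5 + 1.5 = 8.5
W- = 3 + 5.5 + 7.5 + 4 + 9 + 7.5 = 36.5
(Check: W+ + W- = 45 should equal n(n+1)/2 = 45.)
Step 4: Test statistic W = min(W+, W-) = 8.5.
Step 5: Ties in |d|, so use the tie-corrected normal approximation.
        E[W] = n(n+1)/4 = 9*10/4 = 22.5.
        Tie groups: |d|=2 (t=2), |d|=5 (t=2), |d|=6 (t=2); sum(t^3 - t) = 18.
        Var[W] = n(n+1)(2n+1)/24 - sum(t^3-t)/48 = 1710/24 - 18/48 = 70.875.
        z = (W - E[W]) / sqrt(Var[W]) = (8.5 - 22.5) / 8.4187 = -1.6630.
        Two-sided p = 2*Phi(z) = 0.096321.
Step 6: alpha = 0.1. reject H0.

W+ = 8.5, W- = 36.5, W = min = 8.5, p = 0.096321, reject H0.


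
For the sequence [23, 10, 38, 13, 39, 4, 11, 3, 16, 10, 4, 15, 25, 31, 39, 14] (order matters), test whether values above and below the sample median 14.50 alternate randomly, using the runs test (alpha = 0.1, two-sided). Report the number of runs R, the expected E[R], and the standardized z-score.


Step 1: Compute median = 14.50; label A = above, B = below.
Labels in order: ABABABBBABBAAAAB  (n_A = 8, n_B = 8)
Step 2: Count runs R = 10.
Step 3: Under H0 (random ordering), E[R] = 2*n_A*n_B/(n_A+n_B) + 1 = 2*8*8/16 + 1 = 9.0000.
        Var[R] = 2*n_A*n_B*(2*n_A*n_B - n_A - n_B) / ((n_A+n_B)^2 * (n_A+n_B-1)) = 14336/3840 = 3.7333.
        SD[R] = 1.9322.
Step 4: Continuity-corrected z = (R - 0.5 - E[R]) / SD[R] = (10 - 0.5 - 9.0000) / 1.9322 = 0.2588.
Step 5: Two-sided p-value via normal approximation = 2*(1 - Phi(|z|)) = 0.795809.
Step 6: alpha = 0.1. fail to reject H0.

R = 10, z = 0.2588, p = 0.795809, fail to reject H0.


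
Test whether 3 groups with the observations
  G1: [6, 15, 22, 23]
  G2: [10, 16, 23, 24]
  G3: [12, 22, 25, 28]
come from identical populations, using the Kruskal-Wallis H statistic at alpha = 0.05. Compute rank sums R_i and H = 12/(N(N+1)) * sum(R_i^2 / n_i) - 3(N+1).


Step 1: Combine all N = 12 observations and assign midranks.
sorted (value, group, rank): (6,G1,1), (10,G2,2), (12,G3,3), (15,G1,4), (16,G2,5), (22,G1,6.5), (22,G3,6.5), (23,G1,8.5), (23,G2,8.5), (24,G2,10), (25,G3,11), (28,G3,12)
Step 2: Sum ranks within each group.
R_1 = 20 (n_1 = 4)
R_2 = 25.5 (n_2 = 4)
R_3 = 32.5 (n_3 = 4)
Step 3: H = 12/(N(N+1)) * sum(R_i^2/n_i) - 3(N+1)
     = 12/(12*13) * (20^2/4 + 25.5^2/4 + 32.5^2/4) - 3*13
     = 0.076923 * 526.625 - 39
     = 1.509615.
Step 4: Ties present; correction factor C = 1 - 12/(12^3 - 12) = 0.993007. Corrected H = 1.509615 / 0.993007 = 1.520246.
Step 5: Under H0, H ~ chi^2(2); p-value = 0.467609.
Step 6: alpha = 0.05. fail to reject H0.

H = 1.5202, df = 2, p = 0.467609, fail to reject H0.


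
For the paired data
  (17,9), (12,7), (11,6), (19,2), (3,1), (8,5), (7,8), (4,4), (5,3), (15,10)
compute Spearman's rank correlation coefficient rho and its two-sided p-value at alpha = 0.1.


Step 1: Rank x and y separately (midranks; no ties here).
rank(x): 17->9, 12->7, 11->6, 19->10, 3->1, 8->5, 7->4, 4->2, 5->3, 15->8
rank(y): 9->9, 7->7, 6->6, 2->2, 1->1, 5->5, 8->8, 4->4, 3->3, 10->10
Step 2: d_i = R_x(i) - R_y(i); compute d_i^2.
  (9-9)^2=0, (7-7)^2=0, (6-6)^2=0, (10-2)^2=64, (1-1)^2=0, (5-5)^2=0, (4-8)^2=16, (2-4)^2=4, (3-3)^2=0, (8-10)^2=4
sum(d^2) = 88.
Step 3: rho = 1 - 6*88 / (10*(10^2 - 1)) = 1 - 528/990 = 0.466667.
Step 4: Under H0, t = rho * sqrt((n-2)/(1-rho^2)) = 1.4924 ~ t(8).
Step 5: Two-sided p-value from the t-distribution with 8 df = 0.173939.
Step 6: alpha = 0.1. fail to reject H0.

rho = 0.4667, p = 0.173939, fail to reject H0 at alpha = 0.1.


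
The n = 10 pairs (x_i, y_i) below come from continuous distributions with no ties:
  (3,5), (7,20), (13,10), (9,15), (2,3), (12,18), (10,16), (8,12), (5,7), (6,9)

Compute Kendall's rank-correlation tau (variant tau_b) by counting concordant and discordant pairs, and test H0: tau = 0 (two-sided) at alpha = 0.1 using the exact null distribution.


Step 1: Enumerate the 45 unordered pairs (i,j) with i<j and classify each by sign(x_j-x_i) * sign(y_j-y_i).
  (1,2):dx=+4,dy=+15->C; (1,3):dx=+10,dy=+5->C; (1,4):dx=+6,dy=+10->C; (1,5):dx=-1,dy=-2->C
  (1,6):dx=+9,dy=+13->C; (1,7):dx=+7,dy=+11->C; (1,8):dx=+5,dy=+7->C; (1,9):dx=+2,dy=+2->C
  (1,10):dx=+3,dy=+4->C; (2,3):dx=+6,dy=-10->D; (2,4):dx=+2,dy=-5->D; (2,5):dx=-5,dy=-17->C
  (2,6):dx=+5,dy=-2->D; (2,7):dx=+3,dy=-4->D; (2,8):dx=+1,dy=-8->D; (2,9):dx=-2,dy=-13->C
  (2,10):dx=-1,dy=-11->C; (3,4):dx=-4,dy=+5->D; (3,5):dx=-11,dy=-7->C; (3,6):dx=-1,dy=+8->D
  (3,7):dx=-3,dy=+6->D; (3,8):dx=-5,dy=+2->D; (3,9):dx=-8,dy=-3->C; (3,10):dx=-7,dy=-1->C
  (4,5):dx=-7,dy=-12->C; (4,6):dx=+3,dy=+3->C; (4,7):dx=+1,dy=+1->C; (4,8):dx=-1,dy=-3->C
  (4,9):dx=-4,dy=-8->C; (4,10):dx=-3,dy=-6->C; (5,6):dx=+10,dy=+15->C; (5,7):dx=+8,dy=+13->C
  (5,8):dx=+6,dy=+9->C; (5,9):dx=+3,dy=+4->C; (5,10):dx=+4,dy=+6->C; (6,7):dx=-2,dy=-2->C
  (6,8):dx=-4,dy=-6->C; (6,9):dx=-7,dy=-11->C; (6,10):dx=-6,dy=-9->C; (7,8):dx=-2,dy=-4->C
  (7,9):dx=-5,dy=-9->C; (7,10):dx=-4,dy=-7->C; (8,9):dx=-3,dy=-5->C; (8,10):dx=-2,dy=-3->C
  (9,10):dx=+1,dy=+2->C
Step 2: C = 36, D = 9, total pairs = 45.
Step 3: tau = (C - D)/(n(n-1)/2) = (36 - 9)/45 = 0.600000.
Step 4: Exact two-sided p-value (enumerate n! = 3628800 permutations of y under H0): p = 0.016666.
Step 5: alpha = 0.1. reject H0.

tau_b = 0.6000 (C=36, D=9), p = 0.016666, reject H0.


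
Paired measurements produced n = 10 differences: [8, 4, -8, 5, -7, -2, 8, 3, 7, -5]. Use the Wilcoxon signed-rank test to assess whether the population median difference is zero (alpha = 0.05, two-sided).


Step 1: Drop any zero differences (none here) and take |d_i|.
|d| = [8, 4, 8, 5, 7, 2, 8, 3, 7, 5]
Step 2: Midrank |d_i| (ties get averaged ranks).
ranks: |8|->9, |4|->3, |8|->9, |5|->4.5, |7|->6.5, |2|->1, |8|->9, |3|->2, |7|->6.5, |5|->4.5
Step 3: Attach original signs; sum ranks with positive sign and with negative sign.
W+ = 9 + 3 + 4.5 + 9 + 2 + 6.5 = 34
W- = 9 + 6.5 + 1 + 4.5 = 21
(Check: W+ + W- = 55 should equal n(n+1)/2 = 55.)
Step 4: Test statistic W = min(W+, W-) = 21.
Step 5: Ties in |d|, so use the tie-corrected normal approximation.
        E[W] = n(n+1)/4 = 10*11/4 = 27.5.
        Tie groups: |d|=5 (t=2), |d|=7 (t=2), |d|=8 (t=3); sum(t^3 - t) = 36.
        Var[W] = n(n+1)(2n+1)/24 - sum(t^3-t)/48 = 2310/24 - 36/48 = 95.5.
        z = (W - E[W]) / sqrt(Var[W]) = (21 - 27.5) / 9.7724 = -0.6651.
        Two-sided p = 2*Phi(z) = 0.505962.
Step 6: alpha = 0.05. fail to reject H0.

W+ = 34, W- = 21, W = min = 21, p = 0.505962, fail to reject H0.


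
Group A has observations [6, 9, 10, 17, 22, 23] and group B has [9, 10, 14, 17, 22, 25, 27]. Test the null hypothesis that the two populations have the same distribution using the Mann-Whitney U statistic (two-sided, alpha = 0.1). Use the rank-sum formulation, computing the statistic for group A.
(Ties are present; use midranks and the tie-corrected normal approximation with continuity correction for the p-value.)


Step 1: Combine and sort all 13 observations; assign midranks.
sorted (value, group): (6,X), (9,X), (9,Y), (10,X), (10,Y), (14,Y), (17,X), (17,Y), (22,X), (22,Y), (23,X), (25,Y), (27,Y)
ranks: 6->1, 9->2.5, 9->2.5, 10->4.5, 10->4.5, 14->6, 17->7.5, 17->7.5, 22->9.5, 22->9.5, 23->11, 25->12, 27->13
Step 2: Rank sum for X: R1 = 1 + 2.5 + 4.5 + 7.5 + 9.5 + 11 = 36.
Step 3: U_X = R1 - n1(n1+1)/2 = 36 - 6*7/2 = 36 - 21 = 15.
       U_Y = n1*n2 - U_X = 42 - 15 = 27.
Step 4: Ties are present, so use the tie-corrected normal approximation (with continuity correction) for the p-value.
Step 5: p-value = 0.429488; compare to alpha = 0.1. fail to reject H0.

U_X = 15, p = 0.429488, fail to reject H0 at alpha = 0.1.


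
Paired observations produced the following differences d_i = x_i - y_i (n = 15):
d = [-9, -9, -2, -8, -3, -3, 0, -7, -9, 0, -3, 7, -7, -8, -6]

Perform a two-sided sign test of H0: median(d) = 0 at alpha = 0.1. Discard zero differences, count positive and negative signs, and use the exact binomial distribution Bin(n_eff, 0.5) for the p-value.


Step 1: Discard zero differences. Original n = 15; n_eff = number of nonzero differences = 13.
Nonzero differences (with sign): -9, -9, -2, -8, -3, -3, -7, -9, -3, +7, -7, -8, -6
Step 2: Count signs: positive = 1, negative = 12.
Step 3: Under H0: P(positive) = 0.5, so the number of positives S ~ Bin(13, 0.5).
Step 4: Two-sided exact p-value = sum of Bin(13,0.5) probabilities at or below the observed probability = 0.003418.
Step 5: alpha = 0.1. reject H0.

n_eff = 13, pos = 1, neg = 12, p = 0.003418, reject H0.


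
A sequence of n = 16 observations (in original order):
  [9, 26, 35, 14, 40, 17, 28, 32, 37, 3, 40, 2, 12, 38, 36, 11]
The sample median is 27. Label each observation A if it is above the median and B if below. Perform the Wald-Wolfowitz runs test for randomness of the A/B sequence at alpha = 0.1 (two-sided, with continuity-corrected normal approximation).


Step 1: Compute median = 27; label A = above, B = below.
Labels in order: BBABABAAABABBAAB  (n_A = 8, n_B = 8)
Step 2: Count runs R = 11.
Step 3: Under H0 (random ordering), E[R] = 2*n_A*n_B/(n_A+n_B) + 1 = 2*8*8/16 + 1 = 9.0000.
        Var[R] = 2*n_A*n_B*(2*n_A*n_B - n_A - n_B) / ((n_A+n_B)^2 * (n_A+n_B-1)) = 14336/3840 = 3.7333.
        SD[R] = 1.9322.
Step 4: Continuity-corrected z = (R - 0.5 - E[R]) / SD[R] = (11 - 0.5 - 9.0000) / 1.9322 = 0.7763.
Step 5: Two-sided p-value via normal approximation = 2*(1 - Phi(|z|)) = 0.437558.
Step 6: alpha = 0.1. fail to reject H0.

R = 11, z = 0.7763, p = 0.437558, fail to reject H0.


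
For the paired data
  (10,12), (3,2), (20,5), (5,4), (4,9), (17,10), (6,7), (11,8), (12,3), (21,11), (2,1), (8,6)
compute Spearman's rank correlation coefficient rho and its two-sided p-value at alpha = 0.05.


Step 1: Rank x and y separately (midranks; no ties here).
rank(x): 10->7, 3->2, 20->11, 5->4, 4->3, 17->10, 6->5, 11->8, 12->9, 21->12, 2->1, 8->6
rank(y): 12->12, 2->2, 5->5, 4->4, 9->9, 10->10, 7->7, 8->8, 3->3, 11->11, 1->1, 6->6
Step 2: d_i = R_x(i) - R_y(i); compute d_i^2.
  (7-12)^2=25, (2-2)^2=0, (11-5)^2=36, (4-4)^2=0, (3-9)^2=36, (10-10)^2=0, (5-7)^2=4, (8-8)^2=0, (9-3)^2=36, (12-11)^2=1, (1-1)^2=0, (6-6)^2=0
sum(d^2) = 138.
Step 3: rho = 1 - 6*138 / (12*(12^2 - 1)) = 1 - 828/1716 = 0.517483.
Step 4: Under H0, t = rho * sqrt((n-2)/(1-rho^2)) = 1.9124 ~ t(10).
Step 5: Two-sided p-value from the t-distribution with 10 df = 0.084869.
Step 6: alpha = 0.05. fail to reject H0.

rho = 0.5175, p = 0.084869, fail to reject H0 at alpha = 0.05.


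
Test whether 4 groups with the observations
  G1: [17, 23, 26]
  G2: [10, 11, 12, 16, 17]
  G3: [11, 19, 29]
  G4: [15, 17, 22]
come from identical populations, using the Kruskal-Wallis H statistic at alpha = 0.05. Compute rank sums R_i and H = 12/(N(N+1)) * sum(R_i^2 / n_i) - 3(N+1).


Step 1: Combine all N = 14 observations and assign midranks.
sorted (value, group, rank): (10,G2,1), (11,G2,2.5), (11,G3,2.5), (12,G2,4), (15,G4,5), (16,G2,6), (17,G1,8), (17,G2,8), (17,G4,8), (19,G3,10), (22,G4,11), (23,G1,12), (26,G1,13), (29,G3,14)
Step 2: Sum ranks within each group.
R_1 = 33 (n_1 = 3)
R_2 = 21.5 (n_2 = 5)
R_3 = 26.5 (n_3 = 3)
R_4 = 24 (n_4 = 3)
Step 3: H = 12/(N(N+1)) * sum(R_i^2/n_i) - 3(N+1)
     = 12/(14*15) * (33^2/3 + 21.5^2/5 + 26.5^2/3 + 24^2/3) - 3*15
     = 0.057143 * 881.533 - 45
     = 5.373333.
Step 4: Ties present; correction factor C = 1 - 30/(14^3 - 14) = 0.989011. Corrected H = 5.373333 / 0.989011 = 5.433037.
Step 5: Under H0, H ~ chi^2(3); p-value = 0.142699.
Step 6: alpha = 0.05. fail to reject H0.

H = 5.4330, df = 3, p = 0.142699, fail to reject H0.


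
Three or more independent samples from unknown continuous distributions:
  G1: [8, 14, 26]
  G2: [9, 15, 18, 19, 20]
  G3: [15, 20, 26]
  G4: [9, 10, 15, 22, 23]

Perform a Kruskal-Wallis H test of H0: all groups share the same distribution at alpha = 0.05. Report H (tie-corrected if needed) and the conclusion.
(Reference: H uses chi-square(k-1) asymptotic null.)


Step 1: Combine all N = 16 observations and assign midranks.
sorted (value, group, rank): (8,G1,1), (9,G2,2.5), (9,G4,2.5), (10,G4,4), (14,G1,5), (15,G2,7), (15,G3,7), (15,G4,7), (18,G2,9), (19,G2,10), (20,G2,11.5), (20,G3,11.5), (22,G4,13), (23,G4,14), (26,G1,15.5), (26,G3,15.5)
Step 2: Sum ranks within each group.
R_1 = 21.5 (n_1 = 3)
R_2 = 40 (n_2 = 5)
R_3 = 34 (n_3 = 3)
R_4 = 40.5 (n_4 = 5)
Step 3: H = 12/(N(N+1)) * sum(R_i^2/n_i) - 3(N+1)
     = 12/(16*17) * (21.5^2/3 + 40^2/5 + 34^2/3 + 40.5^2/5) - 3*17
     = 0.044118 * 1187.47 - 51
     = 1.388235.
Step 4: Ties present; correction factor C = 1 - 42/(16^3 - 16) = 0.989706. Corrected H = 1.388235 / 0.989706 = 1.402675.
Step 5: Under H0, H ~ chi^2(3); p-value = 0.704908.
Step 6: alpha = 0.05. fail to reject H0.

H = 1.4027, df = 3, p = 0.704908, fail to reject H0.


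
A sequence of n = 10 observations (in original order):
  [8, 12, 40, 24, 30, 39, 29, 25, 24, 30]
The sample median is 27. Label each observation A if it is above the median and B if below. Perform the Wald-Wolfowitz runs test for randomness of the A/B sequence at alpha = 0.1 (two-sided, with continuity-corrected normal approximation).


Step 1: Compute median = 27; label A = above, B = below.
Labels in order: BBABAAABBA  (n_A = 5, n_B = 5)
Step 2: Count runs R = 6.
Step 3: Under H0 (random ordering), E[R] = 2*n_A*n_B/(n_A+n_B) + 1 = 2*5*5/10 + 1 = 6.0000.
        Var[R] = 2*n_A*n_B*(2*n_A*n_B - n_A - n_B) / ((n_A+n_B)^2 * (n_A+n_B-1)) = 2000/900 = 2.2222.
        SD[R] = 1.4907.
Step 4: R = E[R], so z = 0 with no continuity correction.
Step 5: Two-sided p-value via normal approximation = 2*(1 - Phi(|z|)) = 1.000000.
Step 6: alpha = 0.1. fail to reject H0.

R = 6, z = 0.0000, p = 1.000000, fail to reject H0.


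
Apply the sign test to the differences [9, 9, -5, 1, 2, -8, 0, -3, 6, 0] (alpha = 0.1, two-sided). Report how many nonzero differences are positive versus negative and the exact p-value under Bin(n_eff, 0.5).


Step 1: Discard zero differences. Original n = 10; n_eff = number of nonzero differences = 8.
Nonzero differences (with sign): +9, +9, -5, +1, +2, -8, -3, +6
Step 2: Count signs: positive = 5, negative = 3.
Step 3: Under H0: P(positive) = 0.5, so the number of positives S ~ Bin(8, 0.5).
Step 4: Two-sided exact p-value = sum of Bin(8,0.5) probabilities at or below the observed probability = 0.726562.
Step 5: alpha = 0.1. fail to reject H0.

n_eff = 8, pos = 5, neg = 3, p = 0.726562, fail to reject H0.


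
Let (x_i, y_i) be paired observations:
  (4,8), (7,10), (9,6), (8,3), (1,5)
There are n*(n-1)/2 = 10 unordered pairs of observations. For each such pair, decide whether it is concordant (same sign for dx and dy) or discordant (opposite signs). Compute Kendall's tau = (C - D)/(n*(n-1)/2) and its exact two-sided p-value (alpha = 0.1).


Step 1: Enumerate the 10 unordered pairs (i,j) with i<j and classify each by sign(x_j-x_i) * sign(y_j-y_i).
  (1,2):dx=+3,dy=+2->C; (1,3):dx=+5,dy=-2->D; (1,4):dx=+4,dy=-5->D; (1,5):dx=-3,dy=-3->C
  (2,3):dx=+2,dy=-4->D; (2,4):dx=+1,dy=-7->D; (2,5):dx=-6,dy=-5->C; (3,4):dx=-1,dy=-3->C
  (3,5):dx=-8,dy=-1->C; (4,5):dx=-7,dy=+2->D
Step 2: C = 5, D = 5, total pairs = 10.
Step 3: tau = (C - D)/(n(n-1)/2) = (5 - 5)/10 = 0.000000.
Step 4: Exact two-sided p-value (enumerate n! = 120 permutations of y under H0): p = 1.000000.
Step 5: alpha = 0.1. fail to reject H0.

tau_b = 0.0000 (C=5, D=5), p = 1.000000, fail to reject H0.


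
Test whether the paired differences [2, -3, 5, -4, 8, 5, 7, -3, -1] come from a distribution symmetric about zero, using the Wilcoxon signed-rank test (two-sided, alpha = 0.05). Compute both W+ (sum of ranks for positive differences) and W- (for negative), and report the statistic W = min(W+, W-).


Step 1: Drop any zero differences (none here) and take |d_i|.
|d| = [2, 3, 5, 4, 8, 5, 7, 3, 1]
Step 2: Midrank |d_i| (ties get averaged ranks).
ranks: |2|->2, |3|->3.5, |5|->6.5, |4|->5, |8|->9, |5|->6.5, |7|->8, |3|->3.5, |1|->1
Step 3: Attach original signs; sum ranks with positive sign and with negative sign.
W+ = 2 + 6.5 + 9 + 6.5 + 8 = 32
W- = 3.5 + 5 + 3.5 + 1 = 13
(Check: W+ + W- = 45 should equal n(n+1)/2 = 45.)
Step 4: Test statistic W = min(W+, W-) = 13.
Step 5: Ties in |d|, so use the tie-corrected normal approximation.
        E[W] = n(n+1)/4 = 9*10/4 = 22.5.
        Tie groups: |d|=3 (t=2), |d|=5 (t=2); sum(t^3 - t) = 12.
        Var[W] = n(n+1)(2n+1)/24 - sum(t^3-t)/48 = 1710/24 - 12/48 = 71.
        z = (W - E[W]) / sqrt(Var[W]) = (13 - 22.5) / 8.4261 = -1.1274.
        Two-sided p = 2*Phi(z) = 0.259555.
Step 6: alpha = 0.05. fail to reject H0.

W+ = 32, W- = 13, W = min = 13, p = 0.259555, fail to reject H0.


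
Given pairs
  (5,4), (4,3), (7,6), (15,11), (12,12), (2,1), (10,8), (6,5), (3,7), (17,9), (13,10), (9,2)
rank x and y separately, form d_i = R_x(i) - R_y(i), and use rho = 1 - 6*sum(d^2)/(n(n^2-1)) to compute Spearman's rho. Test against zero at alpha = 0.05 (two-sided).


Step 1: Rank x and y separately (midranks; no ties here).
rank(x): 5->4, 4->3, 7->6, 15->11, 12->9, 2->1, 10->8, 6->5, 3->2, 17->12, 13->10, 9->7
rank(y): 4->4, 3->3, 6->6, 11->11, 12->12, 1->1, 8->8, 5->5, 7->7, 9->9, 10->10, 2->2
Step 2: d_i = R_x(i) - R_y(i); compute d_i^2.
  (4-4)^2=0, (3-3)^2=0, (6-6)^2=0, (11-11)^2=0, (9-12)^2=9, (1-1)^2=0, (8-8)^2=0, (5-5)^2=0, (2-7)^2=25, (12-9)^2=9, (10-10)^2=0, (7-2)^2=25
sum(d^2) = 68.
Step 3: rho = 1 - 6*68 / (12*(12^2 - 1)) = 1 - 408/1716 = 0.762238.
Step 4: Under H0, t = rho * sqrt((n-2)/(1-rho^2)) = 3.7238 ~ t(10).
Step 5: Two-sided p-value from the t-distribution with 10 df = 0.003950.
Step 6: alpha = 0.05. reject H0.

rho = 0.7622, p = 0.003950, reject H0 at alpha = 0.05.


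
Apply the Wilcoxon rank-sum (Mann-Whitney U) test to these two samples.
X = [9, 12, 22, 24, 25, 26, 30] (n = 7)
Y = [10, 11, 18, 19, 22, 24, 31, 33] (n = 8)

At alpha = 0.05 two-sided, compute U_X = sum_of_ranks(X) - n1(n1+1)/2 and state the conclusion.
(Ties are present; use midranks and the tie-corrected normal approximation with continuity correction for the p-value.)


Step 1: Combine and sort all 15 observations; assign midranks.
sorted (value, group): (9,X), (10,Y), (11,Y), (12,X), (18,Y), (19,Y), (22,X), (22,Y), (24,X), (24,Y), (25,X), (26,X), (30,X), (31,Y), (33,Y)
ranks: 9->1, 10->2, 11->3, 12->4, 18->5, 19->6, 22->7.5, 22->7.5, 24->9.5, 24->9.5, 25->11, 26->12, 30->13, 31->14, 33->15
Step 2: Rank sum for X: R1 = 1 + 4 + 7.5 + 9.5 + 11 + 12 + 13 = 58.
Step 3: U_X = R1 - n1(n1+1)/2 = 58 - 7*8/2 = 58 - 28 = 30.
       U_Y = n1*n2 - U_X = 56 - 30 = 26.
Step 4: Ties are present, so use the tie-corrected normal approximation (with continuity correction) for the p-value.
Step 5: p-value = 0.861942; compare to alpha = 0.05. fail to reject H0.

U_X = 30, p = 0.861942, fail to reject H0 at alpha = 0.05.


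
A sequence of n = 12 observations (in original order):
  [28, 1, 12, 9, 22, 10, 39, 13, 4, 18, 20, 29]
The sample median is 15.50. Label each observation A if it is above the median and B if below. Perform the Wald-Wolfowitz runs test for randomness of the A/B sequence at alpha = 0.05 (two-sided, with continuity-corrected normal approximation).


Step 1: Compute median = 15.50; label A = above, B = below.
Labels in order: ABBBABABBAAA  (n_A = 6, n_B = 6)
Step 2: Count runs R = 7.
Step 3: Under H0 (random ordering), E[R] = 2*n_A*n_B/(n_A+n_B) + 1 = 2*6*6/12 + 1 = 7.0000.
        Var[R] = 2*n_A*n_B*(2*n_A*n_B - n_A - n_B) / ((n_A+n_B)^2 * (n_A+n_B-1)) = 4320/1584 = 2.7273.
        SD[R] = 1.6514.
Step 4: R = E[R], so z = 0 with no continuity correction.
Step 5: Two-sided p-value via normal approximation = 2*(1 - Phi(|z|)) = 1.000000.
Step 6: alpha = 0.05. fail to reject H0.

R = 7, z = 0.0000, p = 1.000000, fail to reject H0.


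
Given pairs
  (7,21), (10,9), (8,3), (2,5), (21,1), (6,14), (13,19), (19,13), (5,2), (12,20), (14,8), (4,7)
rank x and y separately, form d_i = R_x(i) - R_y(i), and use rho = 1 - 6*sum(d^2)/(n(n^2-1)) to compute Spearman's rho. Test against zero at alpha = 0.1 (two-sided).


Step 1: Rank x and y separately (midranks; no ties here).
rank(x): 7->5, 10->7, 8->6, 2->1, 21->12, 6->4, 13->9, 19->11, 5->3, 12->8, 14->10, 4->2
rank(y): 21->12, 9->7, 3->3, 5->4, 1->1, 14->9, 19->10, 13->8, 2->2, 20->11, 8->6, 7->5
Step 2: d_i = R_x(i) - R_y(i); compute d_i^2.
  (5-12)^2=49, (7-7)^2=0, (6-3)^2=9, (1-4)^2=9, (12-1)^2=121, (4-9)^2=25, (9-10)^2=1, (11-8)^2=9, (3-2)^2=1, (8-11)^2=9, (10-6)^2=16, (2-5)^2=9
sum(d^2) = 258.
Step 3: rho = 1 - 6*258 / (12*(12^2 - 1)) = 1 - 1548/1716 = 0.097902.
Step 4: Under H0, t = rho * sqrt((n-2)/(1-rho^2)) = 0.3111 ~ t(10).
Step 5: Two-sided p-value from the t-distribution with 10 df = 0.762122.
Step 6: alpha = 0.1. fail to reject H0.

rho = 0.0979, p = 0.762122, fail to reject H0 at alpha = 0.1.


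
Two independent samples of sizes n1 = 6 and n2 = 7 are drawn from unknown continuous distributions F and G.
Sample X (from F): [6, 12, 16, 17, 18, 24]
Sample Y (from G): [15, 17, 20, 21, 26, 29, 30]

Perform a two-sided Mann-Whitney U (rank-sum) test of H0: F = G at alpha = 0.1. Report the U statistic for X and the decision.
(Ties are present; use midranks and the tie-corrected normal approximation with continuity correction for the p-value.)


Step 1: Combine and sort all 13 observations; assign midranks.
sorted (value, group): (6,X), (12,X), (15,Y), (16,X), (17,X), (17,Y), (18,X), (20,Y), (21,Y), (24,X), (26,Y), (29,Y), (30,Y)
ranks: 6->1, 12->2, 15->3, 16->4, 17->5.5, 17->5.5, 18->7, 20->8, 21->9, 24->10, 26->11, 29->12, 30->13
Step 2: Rank sum for X: R1 = 1 + 2 + 4 + 5.5 + 7 + 10 = 29.5.
Step 3: U_X = R1 - n1(n1+1)/2 = 29.5 - 6*7/2 = 29.5 - 21 = 8.5.
       U_Y = n1*n2 - U_X = 42 - 8.5 = 33.5.
Step 4: Ties are present, so use the tie-corrected normal approximation (with continuity correction) for the p-value.
Step 5: p-value = 0.086044; compare to alpha = 0.1. reject H0.

U_X = 8.5, p = 0.086044, reject H0 at alpha = 0.1.


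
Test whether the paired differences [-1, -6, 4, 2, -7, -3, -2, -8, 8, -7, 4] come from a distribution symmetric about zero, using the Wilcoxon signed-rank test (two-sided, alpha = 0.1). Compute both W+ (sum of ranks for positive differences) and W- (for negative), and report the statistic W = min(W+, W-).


Step 1: Drop any zero differences (none here) and take |d_i|.
|d| = [1, 6, 4, 2, 7, 3, 2, 8, 8, 7, 4]
Step 2: Midrank |d_i| (ties get averaged ranks).
ranks: |1|->1, |6|->7, |4|->5.5, |2|->2.5, |7|->8.5, |3|->4, |2|->2.5, |8|->10.5, |8|->10.5, |7|->8.5, |4|->5.5
Step 3: Attach original signs; sum ranks with positive sign and with negative sign.
W+ = 5.5 + 2.5 + 10.5 + 5.5 = 24
W- = 1 + 7 + 8.5 + 4 + 2.5 + 10.5 + 8.5 = 42
(Check: W+ + W- = 66 should equal n(n+1)/2 = 66.)
Step 4: Test statistic W = min(W+, W-) = 24.
Step 5: Ties in |d|, so use the tie-corrected normal approximation.
        E[W] = n(n+1)/4 = 11*12/4 = 33.
        Tie groups: |d|=2 (t=2), |d|=4 (t=2), |d|=7 (t=2), |d|=8 (t=2); sum(t^3 - t) = 24.
        Var[W] = n(n+1)(2n+1)/24 - sum(t^3-t)/48 = 3036/24 - 24/48 = 126.
        z = (W - E[W]) / sqrt(Var[W]) = (24 - 33) / 11.2250 = -0.8018.
        Two-sided p = 2*Phi(z) = 0.422678.
Step 6: alpha = 0.1. fail to reject H0.

W+ = 24, W- = 42, W = min = 24, p = 0.422678, fail to reject H0.
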